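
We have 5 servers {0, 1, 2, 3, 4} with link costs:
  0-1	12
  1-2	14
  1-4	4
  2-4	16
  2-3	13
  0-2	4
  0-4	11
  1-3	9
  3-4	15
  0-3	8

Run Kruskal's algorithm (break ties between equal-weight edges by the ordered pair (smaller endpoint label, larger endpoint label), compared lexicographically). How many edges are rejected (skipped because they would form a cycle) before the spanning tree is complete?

0

Kruskal's algorithm — process edges by increasing weight (ties by edge label):
0-2 (4): add — endpoints in different components.
1-4 (4): add — endpoints in different components.
0-3 (8): add — endpoints in different components.
1-3 (9): add — endpoints in different components.
Edges rejected before the tree was complete: 0.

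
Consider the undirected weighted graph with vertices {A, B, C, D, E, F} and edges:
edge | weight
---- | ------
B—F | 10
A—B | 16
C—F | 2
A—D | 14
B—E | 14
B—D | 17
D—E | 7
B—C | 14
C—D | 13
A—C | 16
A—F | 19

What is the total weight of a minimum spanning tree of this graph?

Sort edges by weight, then run Kruskal:
C—F (2): add. Components now {A} {B} {C,F} {D} {E}
D—E (7): add. Components now {A} {B} {C,F} {D,E}
B—F (10): add. Components now {A} {B,C,F} {D,E}
C—D (13): add. Components now {A} {B,C,D,E,F}
A—D (14): add. Components now {A,B,C,D,E,F}
MST edges: C—F, D—E, B—F, C—D, A—D; total weight 2+7+10+13+14 = 46.

46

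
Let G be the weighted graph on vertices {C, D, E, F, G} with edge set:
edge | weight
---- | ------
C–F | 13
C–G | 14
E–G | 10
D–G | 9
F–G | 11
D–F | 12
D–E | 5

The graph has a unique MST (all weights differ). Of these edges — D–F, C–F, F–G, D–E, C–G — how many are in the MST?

Kruskal's algorithm — process edges by increasing weight (ties by edge label):
D–E (5): add — endpoints in different components.
D–G (9): add — endpoints in different components.
E–G (10): skip — E and G already connected.
F–G (11): add — endpoints in different components.
D–F (12): skip — D and F already connected.
C–F (13): add — endpoints in different components.
MST edge set: {D–E, D–G, F–G, C–F}.
Of the listed edges, {C–F, F–G, D–E} are in the MST → 3.

3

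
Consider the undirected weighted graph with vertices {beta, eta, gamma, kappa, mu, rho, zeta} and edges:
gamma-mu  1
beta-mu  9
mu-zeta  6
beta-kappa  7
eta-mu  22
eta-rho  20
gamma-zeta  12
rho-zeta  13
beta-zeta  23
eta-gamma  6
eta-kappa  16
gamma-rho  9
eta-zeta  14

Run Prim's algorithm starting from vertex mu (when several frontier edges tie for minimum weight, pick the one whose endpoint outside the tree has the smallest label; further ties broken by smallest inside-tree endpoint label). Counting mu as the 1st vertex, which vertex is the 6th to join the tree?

kappa

Prim, starting at mu.
Step 1: cheapest edge leaving the tree is gamma-mu (1); add gamma.
Step 2: cheapest edge leaving the tree is eta-gamma (6); add eta.
Step 3: cheapest edge leaving the tree is mu-zeta (6); add zeta.
Step 4: cheapest edge leaving the tree is beta-mu (9); add beta.
Step 5: cheapest edge leaving the tree is beta-kappa (7); add kappa.
Step 6: cheapest edge leaving the tree is gamma-rho (9); add rho.
Vertex order: mu, gamma, eta, zeta, beta, kappa, rho. The 6th vertex is kappa.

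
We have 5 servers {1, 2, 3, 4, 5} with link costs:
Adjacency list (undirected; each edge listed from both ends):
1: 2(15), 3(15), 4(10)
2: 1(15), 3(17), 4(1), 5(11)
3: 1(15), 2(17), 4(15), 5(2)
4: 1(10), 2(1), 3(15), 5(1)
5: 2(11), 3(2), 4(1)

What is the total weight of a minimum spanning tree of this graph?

Kruskal's algorithm — process edges by increasing weight (ties by edge label):
2-4 (1): add. Components now {1} {2,4} {3} {5}
4-5 (1): add. Components now {1} {2,4,5} {3}
3-5 (2): add. Components now {1} {2,3,4,5}
1-4 (10): add. Components now {1,2,3,4,5}
MST edges: 2-4, 4-5, 3-5, 1-4; total weight 1+1+2+10 = 14.

14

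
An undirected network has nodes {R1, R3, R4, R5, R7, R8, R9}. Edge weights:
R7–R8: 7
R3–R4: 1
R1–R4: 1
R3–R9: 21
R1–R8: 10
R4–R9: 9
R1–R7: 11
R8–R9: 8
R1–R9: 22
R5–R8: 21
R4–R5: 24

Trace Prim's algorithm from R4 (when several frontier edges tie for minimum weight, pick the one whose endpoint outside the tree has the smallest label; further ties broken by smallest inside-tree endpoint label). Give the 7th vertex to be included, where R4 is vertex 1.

Grow the tree from R4 using Prim:
Step 1: cheapest edge leaving the tree is R1–R4 (1); add R1.
Step 2: cheapest edge leaving the tree is R3–R4 (1); add R3.
Step 3: cheapest edge leaving the tree is R4–R9 (9); add R9.
Step 4: cheapest edge leaving the tree is R8–R9 (8); add R8.
Step 5: cheapest edge leaving the tree is R7–R8 (7); add R7.
Step 6: cheapest edge leaving the tree is R5–R8 (21); add R5.
Vertex order: R4, R1, R3, R9, R8, R7, R5. The 7th vertex is R5.

R5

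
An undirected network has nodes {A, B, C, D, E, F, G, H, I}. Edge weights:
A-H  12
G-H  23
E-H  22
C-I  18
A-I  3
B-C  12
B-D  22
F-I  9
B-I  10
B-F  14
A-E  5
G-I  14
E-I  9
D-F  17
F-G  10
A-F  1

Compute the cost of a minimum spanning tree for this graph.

Prim's algorithm from F:
Step 1: cheapest edge leaving the tree is A-F (1); add A.
Step 2: cheapest edge leaving the tree is A-I (3); add I.
Step 3: cheapest edge leaving the tree is A-E (5); add E.
Step 4: cheapest edge leaving the tree is B-I (10); add B.
Step 5: cheapest edge leaving the tree is F-G (10); add G.
Step 6: cheapest edge leaving the tree is B-C (12); add C.
Step 7: cheapest edge leaving the tree is A-H (12); add H.
Step 8: cheapest edge leaving the tree is D-F (17); add D.
MST edges: A-F, A-I, A-E, B-I, F-G, B-C, A-H, D-F; total weight 1+3+5+10+10+12+12+17 = 70.

70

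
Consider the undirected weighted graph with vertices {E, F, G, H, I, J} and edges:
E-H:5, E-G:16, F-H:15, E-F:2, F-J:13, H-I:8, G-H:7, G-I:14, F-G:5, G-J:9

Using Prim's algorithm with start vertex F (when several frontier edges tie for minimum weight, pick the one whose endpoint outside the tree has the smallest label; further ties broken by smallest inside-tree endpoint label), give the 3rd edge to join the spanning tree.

E-H

Prim, starting at F.
Step 1: frontier [E-F 2, F-G 5, F-J 13, F-H 15] → take E-F (2); add E.
Step 2: frontier [E-H 5, E-G 16, F-G 5, F-J 13, F-H 15] → take F-G (5); add G.
Step 3: frontier [E-H 5, F-J 13, F-H 15, G-H 7, G-J 9, G-I 14] → take E-H (5); add H.
Step 4: frontier [F-J 13, G-J 9, G-I 14, H-I 8] → take H-I (8); add I.
Step 5: frontier [F-J 13, G-J 9] → take G-J (9); add J.
The 3rd edge added is E-H.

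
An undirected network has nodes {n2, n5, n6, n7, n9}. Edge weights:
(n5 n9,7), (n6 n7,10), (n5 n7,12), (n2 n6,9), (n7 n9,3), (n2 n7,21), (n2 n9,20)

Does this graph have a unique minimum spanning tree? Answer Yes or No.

Sort edges by weight, then run Kruskal:
n7 n9 (3): add. Components now {n5} {n7,n9} {n2} {n6}
n5 n9 (7): add. Components now {n5,n7,n9} {n2} {n6}
n2 n6 (9): add. Components now {n5,n7,n9} {n2,n6}
n6 n7 (10): add. Components now {n2,n5,n6,n7,n9}
Every non-tree edge has weight strictly greater than the heaviest edge on the tree path between its endpoints, so the MST is unique.

Yes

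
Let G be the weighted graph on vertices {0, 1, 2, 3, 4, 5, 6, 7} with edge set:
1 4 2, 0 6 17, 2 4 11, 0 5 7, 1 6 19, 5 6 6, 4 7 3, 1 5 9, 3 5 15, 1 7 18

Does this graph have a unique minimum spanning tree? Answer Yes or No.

Kruskal: consider edges lightest-first.
1 4 (2): add — endpoints in different components.
4 7 (3): add — endpoints in different components.
5 6 (6): add — endpoints in different components.
0 5 (7): add — endpoints in different components.
1 5 (9): add — endpoints in different components.
2 4 (11): add — endpoints in different components.
3 5 (15): add — endpoints in different components.
Every non-tree edge has weight strictly greater than the heaviest edge on the tree path between its endpoints, so the MST is unique.

Yes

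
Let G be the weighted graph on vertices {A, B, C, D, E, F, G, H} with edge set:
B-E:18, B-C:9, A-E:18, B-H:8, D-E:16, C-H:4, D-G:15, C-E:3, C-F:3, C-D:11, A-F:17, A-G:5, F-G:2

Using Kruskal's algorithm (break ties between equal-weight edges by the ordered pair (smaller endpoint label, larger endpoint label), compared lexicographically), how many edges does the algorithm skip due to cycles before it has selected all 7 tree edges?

Kruskal's algorithm — process edges by increasing weight (ties by edge label):
F-G (2): add — endpoints in different components.
C-E (3): add — endpoints in different components.
C-F (3): add — endpoints in different components.
C-H (4): add — endpoints in different components.
A-G (5): add — endpoints in different components.
B-H (8): add — endpoints in different components.
B-C (9): skip — B and C already connected.
C-D (11): add — endpoints in different components.
Edges rejected before the tree was complete: 1.

1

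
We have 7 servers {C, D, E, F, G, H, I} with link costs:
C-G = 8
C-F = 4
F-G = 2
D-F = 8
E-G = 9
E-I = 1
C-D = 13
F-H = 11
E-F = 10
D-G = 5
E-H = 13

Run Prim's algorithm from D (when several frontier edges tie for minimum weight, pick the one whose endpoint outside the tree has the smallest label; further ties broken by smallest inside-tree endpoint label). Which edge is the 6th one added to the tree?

F-H

Prim's algorithm from D:
Step 1: cheapest edge leaving the tree is D-G (5); add G.
Step 2: cheapest edge leaving the tree is F-G (2); add F.
Step 3: cheapest edge leaving the tree is C-F (4); add C.
Step 4: cheapest edge leaving the tree is E-G (9); add E.
Step 5: cheapest edge leaving the tree is E-I (1); add I.
Step 6: cheapest edge leaving the tree is F-H (11); add H.
The 6th edge added is F-H.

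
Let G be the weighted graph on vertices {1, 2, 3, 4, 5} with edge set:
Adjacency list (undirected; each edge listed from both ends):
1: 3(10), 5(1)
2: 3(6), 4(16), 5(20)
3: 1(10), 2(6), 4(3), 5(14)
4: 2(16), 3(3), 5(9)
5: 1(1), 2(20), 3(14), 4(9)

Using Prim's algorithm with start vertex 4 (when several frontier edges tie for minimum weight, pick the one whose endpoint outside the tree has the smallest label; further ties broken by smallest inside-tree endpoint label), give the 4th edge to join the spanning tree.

Grow the tree from 4 using Prim:
Step 1: frontier [3–4 3, 4–5 9, 2–4 16] → take 3–4 (3); add 3.
Step 2: frontier [2–3 6, 1–3 10, 3–5 14, 4–5 9, 2–4 16] → take 2–3 (6); add 2.
Step 3: frontier [2–5 20, 1–3 10, 3–5 14, 4–5 9] → take 4–5 (9); add 5.
Step 4: frontier [1–3 10, 1–5 1] → take 1–5 (1); add 1.
The 4th edge added is 1–5.

1-5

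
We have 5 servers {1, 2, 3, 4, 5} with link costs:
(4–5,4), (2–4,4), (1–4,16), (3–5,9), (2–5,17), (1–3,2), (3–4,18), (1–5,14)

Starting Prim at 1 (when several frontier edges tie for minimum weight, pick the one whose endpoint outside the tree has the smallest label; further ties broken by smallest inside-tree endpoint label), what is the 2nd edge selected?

Grow the tree from 1 using Prim:
Step 1: cheapest edge leaving the tree is 1–3 (2); add 3.
Step 2: cheapest edge leaving the tree is 3–5 (9); add 5.
Step 3: cheapest edge leaving the tree is 4–5 (4); add 4.
Step 4: cheapest edge leaving the tree is 2–4 (4); add 2.
The 2nd edge added is 3–5.

3-5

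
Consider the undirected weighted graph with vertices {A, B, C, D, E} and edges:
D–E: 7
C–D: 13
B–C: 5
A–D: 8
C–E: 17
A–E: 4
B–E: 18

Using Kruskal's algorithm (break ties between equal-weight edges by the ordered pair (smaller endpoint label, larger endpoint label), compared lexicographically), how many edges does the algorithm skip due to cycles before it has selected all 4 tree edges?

Kruskal's algorithm — process edges by increasing weight (ties by edge label):
A–E (4): add. Components now {A,E} {B} {C} {D}
B–C (5): add. Components now {A,E} {B,C} {D}
D–E (7): add. Components now {A,D,E} {B,C}
A–D (8): skip — A and D already connected.
C–D (13): add. Components now {A,B,C,D,E}
Edges rejected before the tree was complete: 1.

1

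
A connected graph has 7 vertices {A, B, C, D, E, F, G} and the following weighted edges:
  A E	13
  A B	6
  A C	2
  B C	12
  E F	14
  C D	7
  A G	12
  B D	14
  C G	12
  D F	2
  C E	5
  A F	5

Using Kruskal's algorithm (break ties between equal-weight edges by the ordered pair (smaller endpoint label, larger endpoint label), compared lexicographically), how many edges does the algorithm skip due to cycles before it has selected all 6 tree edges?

1

Kruskal: consider edges lightest-first.
A C (2): add. Components now {A,C} {B} {D} {E} {F} {G}
D F (2): add. Components now {A,C} {B} {D,F} {E} {G}
A F (5): add. Components now {A,C,D,F} {B} {E} {G}
C E (5): add. Components now {A,C,D,E,F} {B} {G}
A B (6): add. Components now {A,B,C,D,E,F} {G}
C D (7): skip — C and D already connected.
A G (12): add. Components now {A,B,C,D,E,F,G}
Edges rejected before the tree was complete: 1.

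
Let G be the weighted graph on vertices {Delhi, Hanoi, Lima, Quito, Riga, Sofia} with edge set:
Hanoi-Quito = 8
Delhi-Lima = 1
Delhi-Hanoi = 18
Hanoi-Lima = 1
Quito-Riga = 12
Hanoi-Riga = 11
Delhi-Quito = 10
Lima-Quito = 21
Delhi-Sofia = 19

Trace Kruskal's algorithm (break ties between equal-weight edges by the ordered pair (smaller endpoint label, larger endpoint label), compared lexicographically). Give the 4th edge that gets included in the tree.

Hanoi-Riga

Sort edges by weight, then run Kruskal:
Delhi-Lima (1): add. Components now {Riga} {Delhi,Lima} {Hanoi} {Quito} {Sofia}
Hanoi-Lima (1): add. Components now {Riga} {Delhi,Hanoi,Lima} {Quito} {Sofia}
Hanoi-Quito (8): add. Components now {Riga} {Delhi,Hanoi,Lima,Quito} {Sofia}
Delhi-Quito (10): skip — Delhi and Quito already connected.
Hanoi-Riga (11): add. Components now {Delhi,Hanoi,Lima,Quito,Riga} {Sofia}
Quito-Riga (12): skip — Riga and Quito already connected.
Delhi-Hanoi (18): skip — Delhi and Hanoi already connected.
Delhi-Sofia (19): add. Components now {Delhi,Hanoi,Lima,Quito,Riga,Sofia}
The 4th edge added is Hanoi-Riga.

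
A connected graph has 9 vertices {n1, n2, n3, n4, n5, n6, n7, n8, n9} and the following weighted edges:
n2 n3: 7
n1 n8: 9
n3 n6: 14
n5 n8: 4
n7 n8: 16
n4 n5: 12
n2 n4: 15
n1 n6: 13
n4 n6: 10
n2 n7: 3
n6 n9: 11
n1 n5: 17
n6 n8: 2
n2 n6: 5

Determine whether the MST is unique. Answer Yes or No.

Yes

Kruskal's algorithm — process edges by increasing weight (ties by edge label):
n6 n8 (2): add — endpoints in different components.
n2 n7 (3): add — endpoints in different components.
n5 n8 (4): add — endpoints in different components.
n2 n6 (5): add — endpoints in different components.
n2 n3 (7): add — endpoints in different components.
n1 n8 (9): add — endpoints in different components.
n4 n6 (10): add — endpoints in different components.
n6 n9 (11): add — endpoints in different components.
Every non-tree edge has weight strictly greater than the heaviest edge on the tree path between its endpoints, so the MST is unique.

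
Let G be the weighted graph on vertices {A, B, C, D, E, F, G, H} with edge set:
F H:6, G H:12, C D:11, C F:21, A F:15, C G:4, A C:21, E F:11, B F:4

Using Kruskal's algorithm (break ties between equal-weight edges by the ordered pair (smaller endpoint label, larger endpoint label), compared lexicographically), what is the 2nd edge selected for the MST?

Kruskal's algorithm — process edges by increasing weight (ties by edge label):
B F (4): add — endpoints in different components.
C G (4): add — endpoints in different components.
F H (6): add — endpoints in different components.
C D (11): add — endpoints in different components.
E F (11): add — endpoints in different components.
G H (12): add — endpoints in different components.
A F (15): add — endpoints in different components.
The 2nd edge added is C G.

C-G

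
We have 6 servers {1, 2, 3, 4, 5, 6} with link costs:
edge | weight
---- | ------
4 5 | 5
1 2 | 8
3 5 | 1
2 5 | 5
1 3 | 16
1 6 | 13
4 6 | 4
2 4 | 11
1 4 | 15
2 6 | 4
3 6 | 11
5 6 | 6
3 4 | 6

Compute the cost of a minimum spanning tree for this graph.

Grow the tree from 3 using Prim:
Step 1: cheapest edge leaving the tree is 3 5 (1); add 5.
Step 2: cheapest edge leaving the tree is 2 5 (5); add 2.
Step 3: cheapest edge leaving the tree is 2 6 (4); add 6.
Step 4: cheapest edge leaving the tree is 4 6 (4); add 4.
Step 5: cheapest edge leaving the tree is 1 2 (8); add 1.
MST edges: 3 5, 2 5, 2 6, 4 6, 1 2; total weight 1+5+4+4+8 = 22.

22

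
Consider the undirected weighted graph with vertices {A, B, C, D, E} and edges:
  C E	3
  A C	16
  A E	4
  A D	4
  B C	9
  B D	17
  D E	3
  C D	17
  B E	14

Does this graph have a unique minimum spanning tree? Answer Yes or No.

No

Sort edges by weight, then run Kruskal:
C E (3): add — endpoints in different components.
D E (3): add — endpoints in different components.
A D (4): add — endpoints in different components.
A E (4): skip — A and E already connected.
B C (9): add — endpoints in different components.
Non-tree edge A E has weight 4, equal to the heaviest edge on its tree cycle — swapping gives another MST of the same weight. Not unique.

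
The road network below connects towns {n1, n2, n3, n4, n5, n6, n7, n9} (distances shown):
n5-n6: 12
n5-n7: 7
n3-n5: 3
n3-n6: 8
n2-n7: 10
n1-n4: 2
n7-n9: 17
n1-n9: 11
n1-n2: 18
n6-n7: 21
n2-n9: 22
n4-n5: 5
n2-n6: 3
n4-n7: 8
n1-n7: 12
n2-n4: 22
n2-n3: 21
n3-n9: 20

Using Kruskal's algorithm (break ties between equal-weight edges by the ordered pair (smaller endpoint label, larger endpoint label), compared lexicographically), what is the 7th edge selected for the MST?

Kruskal: consider edges lightest-first.
n1-n4 (2): add — endpoints in different components.
n2-n6 (3): add — endpoints in different components.
n3-n5 (3): add — endpoints in different components.
n4-n5 (5): add — endpoints in different components.
n5-n7 (7): add — endpoints in different components.
n3-n6 (8): add — endpoints in different components.
n4-n7 (8): skip — n4 and n7 already connected.
n2-n7 (10): skip — n2 and n7 already connected.
n1-n9 (11): add — endpoints in different components.
The 7th edge added is n1-n9.

n1-n9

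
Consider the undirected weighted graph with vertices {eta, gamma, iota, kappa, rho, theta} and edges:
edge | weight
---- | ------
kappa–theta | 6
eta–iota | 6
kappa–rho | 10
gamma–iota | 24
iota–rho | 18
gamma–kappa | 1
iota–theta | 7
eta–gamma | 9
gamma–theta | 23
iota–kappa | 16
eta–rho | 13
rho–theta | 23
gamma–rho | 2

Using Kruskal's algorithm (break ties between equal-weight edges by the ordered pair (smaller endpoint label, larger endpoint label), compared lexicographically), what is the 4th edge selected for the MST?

kappa-theta

Kruskal: consider edges lightest-first.
gamma–kappa (1): add. Components now {gamma,kappa} {rho} {theta} {eta} {iota}
gamma–rho (2): add. Components now {gamma,kappa,rho} {theta} {eta} {iota}
eta–iota (6): add. Components now {gamma,kappa,rho} {theta} {eta,iota}
kappa–theta (6): add. Components now {gamma,kappa,rho,theta} {eta,iota}
iota–theta (7): add. Components now {eta,gamma,iota,kappa,rho,theta}
The 4th edge added is kappa–theta.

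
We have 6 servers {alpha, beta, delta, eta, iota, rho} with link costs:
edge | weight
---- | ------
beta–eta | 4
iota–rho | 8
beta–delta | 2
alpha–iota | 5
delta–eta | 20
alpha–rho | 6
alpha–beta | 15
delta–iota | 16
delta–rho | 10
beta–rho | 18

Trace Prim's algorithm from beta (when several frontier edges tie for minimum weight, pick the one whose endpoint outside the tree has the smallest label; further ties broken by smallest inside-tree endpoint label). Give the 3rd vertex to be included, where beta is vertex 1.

Prim's algorithm from beta:
Step 1: cheapest edge leaving the tree is beta–delta (2); add delta.
Step 2: cheapest edge leaving the tree is beta–eta (4); add eta.
Step 3: cheapest edge leaving the tree is delta–rho (10); add rho.
Step 4: cheapest edge leaving the tree is alpha–rho (6); add alpha.
Step 5: cheapest edge leaving the tree is alpha–iota (5); add iota.
Vertex order: beta, delta, eta, rho, alpha, iota. The 3rd vertex is eta.

eta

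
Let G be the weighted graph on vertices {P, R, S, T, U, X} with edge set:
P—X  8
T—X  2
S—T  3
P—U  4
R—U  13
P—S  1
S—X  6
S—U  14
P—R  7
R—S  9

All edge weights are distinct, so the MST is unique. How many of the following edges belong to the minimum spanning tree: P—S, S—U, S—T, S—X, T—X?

3

Sort edges by weight, then run Kruskal:
P—S (1): add. Components now {U} {T} {P,S} {X} {R}
T—X (2): add. Components now {U} {T,X} {P,S} {R}
S—T (3): add. Components now {U} {P,S,T,X} {R}
P—U (4): add. Components now {P,S,T,U,X} {R}
S—X (6): skip — S and X already connected.
P—R (7): add. Components now {P,R,S,T,U,X}
MST edge set: {P—S, T—X, S—T, P—U, P—R}.
Of the listed edges, {P—S, S—T, T—X} are in the MST → 3.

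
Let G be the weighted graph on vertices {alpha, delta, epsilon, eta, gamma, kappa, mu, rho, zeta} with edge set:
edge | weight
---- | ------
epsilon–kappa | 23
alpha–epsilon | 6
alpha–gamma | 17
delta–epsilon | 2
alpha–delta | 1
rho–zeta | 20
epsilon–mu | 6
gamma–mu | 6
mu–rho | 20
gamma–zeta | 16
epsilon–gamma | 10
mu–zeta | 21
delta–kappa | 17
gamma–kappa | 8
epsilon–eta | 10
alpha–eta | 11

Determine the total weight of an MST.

Sort edges by weight, then run Kruskal:
alpha–delta (1): add — endpoints in different components.
delta–epsilon (2): add — endpoints in different components.
alpha–epsilon (6): skip — epsilon and alpha already connected.
epsilon–mu (6): add — endpoints in different components.
gamma–mu (6): add — endpoints in different components.
gamma–kappa (8): add — endpoints in different components.
epsilon–eta (10): add — endpoints in different components.
epsilon–gamma (10): skip — epsilon and gamma already connected.
alpha–eta (11): skip — eta and alpha already connected.
gamma–zeta (16): add — endpoints in different components.
alpha–gamma (17): skip — gamma and alpha already connected.
delta–kappa (17): skip — delta and kappa already connected.
mu–rho (20): add — endpoints in different components.
MST edges: alpha–delta, delta–epsilon, epsilon–mu, gamma–mu, gamma–kappa, epsilon–eta, gamma–zeta, mu–rho; total weight 1+2+6+6+8+10+16+20 = 69.

69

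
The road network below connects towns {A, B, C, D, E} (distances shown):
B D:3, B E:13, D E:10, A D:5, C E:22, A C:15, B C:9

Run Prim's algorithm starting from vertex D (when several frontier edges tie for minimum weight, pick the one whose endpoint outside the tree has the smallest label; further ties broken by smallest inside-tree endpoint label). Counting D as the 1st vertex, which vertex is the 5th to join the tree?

Prim's algorithm from D:
Step 1: frontier [B D 3, A D 5, D E 10] → take B D (3); add B.
Step 2: frontier [B C 9, B E 13, A D 5, D E 10] → take A D (5); add A.
Step 3: frontier [A C 15, B C 9, B E 13, D E 10] → take B C (9); add C.
Step 4: frontier [B E 13, C E 22, D E 10] → take D E (10); add E.
Vertex order: D, B, A, C, E. The 5th vertex is E.

E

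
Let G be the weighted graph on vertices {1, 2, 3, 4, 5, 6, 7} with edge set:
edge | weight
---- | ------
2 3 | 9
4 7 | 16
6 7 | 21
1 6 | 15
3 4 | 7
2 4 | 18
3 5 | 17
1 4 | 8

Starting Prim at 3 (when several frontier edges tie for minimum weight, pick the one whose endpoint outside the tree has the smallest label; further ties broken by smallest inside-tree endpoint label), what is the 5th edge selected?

4-7

Grow the tree from 3 using Prim:
Step 1: frontier [3 4 7, 2 3 9, 3 5 17] → take 3 4 (7); add 4.
Step 2: frontier [2 3 9, 3 5 17, 1 4 8, 4 7 16, 2 4 18] → take 1 4 (8); add 1.
Step 3: frontier [1 6 15, 2 3 9, 3 5 17, 4 7 16, 2 4 18] → take 2 3 (9); add 2.
Step 4: frontier [1 6 15, 3 5 17, 4 7 16] → take 1 6 (15); add 6.
Step 5: frontier [3 5 17, 4 7 16, 6 7 21] → take 4 7 (16); add 7.
Step 6: frontier [3 5 17] → take 3 5 (17); add 5.
The 5th edge added is 4 7.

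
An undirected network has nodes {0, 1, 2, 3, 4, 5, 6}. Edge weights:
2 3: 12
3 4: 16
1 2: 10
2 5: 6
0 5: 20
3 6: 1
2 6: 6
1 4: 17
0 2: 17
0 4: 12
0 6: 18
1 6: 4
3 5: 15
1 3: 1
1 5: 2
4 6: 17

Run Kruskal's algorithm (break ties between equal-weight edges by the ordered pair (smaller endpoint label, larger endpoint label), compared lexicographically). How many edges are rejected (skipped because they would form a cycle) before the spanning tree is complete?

Kruskal's algorithm — process edges by increasing weight (ties by edge label):
1 3 (1): add. Components now {0} {1,3} {2} {4} {5} {6}
3 6 (1): add. Components now {0} {1,3,6} {2} {4} {5}
1 5 (2): add. Components now {0} {1,3,5,6} {2} {4}
1 6 (4): skip — 1 and 6 already connected.
2 5 (6): add. Components now {0} {1,2,3,5,6} {4}
2 6 (6): skip — 2 and 6 already connected.
1 2 (10): skip — 1 and 2 already connected.
0 4 (12): add. Components now {0,4} {1,2,3,5,6}
2 3 (12): skip — 2 and 3 already connected.
3 5 (15): skip — 3 and 5 already connected.
3 4 (16): add. Components now {0,1,2,3,4,5,6}
Edges rejected before the tree was complete: 5.

5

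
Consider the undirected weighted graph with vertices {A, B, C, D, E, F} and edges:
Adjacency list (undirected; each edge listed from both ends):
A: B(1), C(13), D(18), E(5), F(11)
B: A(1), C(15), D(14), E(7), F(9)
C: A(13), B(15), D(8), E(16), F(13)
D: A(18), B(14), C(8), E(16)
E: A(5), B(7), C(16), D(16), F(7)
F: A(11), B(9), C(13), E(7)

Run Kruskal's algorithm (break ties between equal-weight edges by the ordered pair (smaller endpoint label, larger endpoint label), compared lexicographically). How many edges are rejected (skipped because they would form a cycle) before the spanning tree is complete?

3

Sort edges by weight, then run Kruskal:
A-B (1): add. Components now {A,B} {C} {D} {E} {F}
A-E (5): add. Components now {A,B,E} {C} {D} {F}
B-E (7): skip — B and E already connected.
E-F (7): add. Components now {A,B,E,F} {C} {D}
C-D (8): add. Components now {A,B,E,F} {C,D}
B-F (9): skip — B and F already connected.
A-F (11): skip — A and F already connected.
A-C (13): add. Components now {A,B,C,D,E,F}
Edges rejected before the tree was complete: 3.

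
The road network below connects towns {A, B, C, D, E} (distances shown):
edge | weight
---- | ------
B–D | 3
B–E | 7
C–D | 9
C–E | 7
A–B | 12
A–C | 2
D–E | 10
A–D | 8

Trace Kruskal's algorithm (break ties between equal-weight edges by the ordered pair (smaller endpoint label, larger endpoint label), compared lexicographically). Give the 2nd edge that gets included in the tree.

Kruskal's algorithm — process edges by increasing weight (ties by edge label):
A–C (2): add. Components now {A,C} {B} {D} {E}
B–D (3): add. Components now {A,C} {B,D} {E}
B–E (7): add. Components now {A,C} {B,D,E}
C–E (7): add. Components now {A,B,C,D,E}
The 2nd edge added is B–D.

B-D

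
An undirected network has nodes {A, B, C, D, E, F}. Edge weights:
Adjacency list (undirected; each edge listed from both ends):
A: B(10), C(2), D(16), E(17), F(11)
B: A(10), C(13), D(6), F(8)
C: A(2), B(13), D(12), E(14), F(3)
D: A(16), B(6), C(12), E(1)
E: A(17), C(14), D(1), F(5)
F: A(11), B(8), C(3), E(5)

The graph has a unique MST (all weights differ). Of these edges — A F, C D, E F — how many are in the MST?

Sort edges by weight, then run Kruskal:
D E (1): add — endpoints in different components.
A C (2): add — endpoints in different components.
C F (3): add — endpoints in different components.
E F (5): add — endpoints in different components.
B D (6): add — endpoints in different components.
MST edge set: {D E, A C, C F, E F, B D}.
Of the listed edges, {E F} are in the MST → 1.

1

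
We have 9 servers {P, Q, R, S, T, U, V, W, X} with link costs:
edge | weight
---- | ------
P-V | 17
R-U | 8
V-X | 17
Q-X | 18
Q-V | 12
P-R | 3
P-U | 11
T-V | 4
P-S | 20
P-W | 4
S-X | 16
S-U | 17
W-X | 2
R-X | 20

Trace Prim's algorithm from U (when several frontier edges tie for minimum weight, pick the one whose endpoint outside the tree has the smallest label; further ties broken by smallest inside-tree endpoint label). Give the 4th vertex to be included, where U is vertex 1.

Prim, starting at U.
Step 1: cheapest edge leaving the tree is R-U (8); add R.
Step 2: cheapest edge leaving the tree is P-R (3); add P.
Step 3: cheapest edge leaving the tree is P-W (4); add W.
Step 4: cheapest edge leaving the tree is W-X (2); add X.
Step 5: cheapest edge leaving the tree is S-X (16); add S.
Step 6: cheapest edge leaving the tree is P-V (17); add V.
Step 7: cheapest edge leaving the tree is T-V (4); add T.
Step 8: cheapest edge leaving the tree is Q-V (12); add Q.
Vertex order: U, R, P, W, X, S, V, T, Q. The 4th vertex is W.

W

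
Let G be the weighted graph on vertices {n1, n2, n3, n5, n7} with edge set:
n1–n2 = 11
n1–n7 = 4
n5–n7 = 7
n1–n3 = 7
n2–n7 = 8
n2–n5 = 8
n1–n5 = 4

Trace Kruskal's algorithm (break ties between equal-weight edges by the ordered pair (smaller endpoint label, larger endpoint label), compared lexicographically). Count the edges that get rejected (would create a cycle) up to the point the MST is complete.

1

Kruskal: consider edges lightest-first.
n1–n5 (4): add. Components now {n1,n5} {n7} {n3} {n2}
n1–n7 (4): add. Components now {n1,n5,n7} {n3} {n2}
n1–n3 (7): add. Components now {n1,n3,n5,n7} {n2}
n5–n7 (7): skip — n7 and n5 already connected.
n2–n5 (8): add. Components now {n1,n2,n3,n5,n7}
Edges rejected before the tree was complete: 1.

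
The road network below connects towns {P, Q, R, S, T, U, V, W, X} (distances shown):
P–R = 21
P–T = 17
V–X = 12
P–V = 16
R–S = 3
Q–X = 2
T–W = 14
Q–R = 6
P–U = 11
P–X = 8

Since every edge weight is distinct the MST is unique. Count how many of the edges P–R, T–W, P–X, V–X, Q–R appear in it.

4

Kruskal: consider edges lightest-first.
Q–X (2): add — endpoints in different components.
R–S (3): add — endpoints in different components.
Q–R (6): add — endpoints in different components.
P–X (8): add — endpoints in different components.
P–U (11): add — endpoints in different components.
V–X (12): add — endpoints in different components.
T–W (14): add — endpoints in different components.
P–V (16): skip — P and V already connected.
P–T (17): add — endpoints in different components.
MST edge set: {Q–X, R–S, Q–R, P–X, P–U, V–X, T–W, P–T}.
Of the listed edges, {T–W, P–X, V–X, Q–R} are in the MST → 4.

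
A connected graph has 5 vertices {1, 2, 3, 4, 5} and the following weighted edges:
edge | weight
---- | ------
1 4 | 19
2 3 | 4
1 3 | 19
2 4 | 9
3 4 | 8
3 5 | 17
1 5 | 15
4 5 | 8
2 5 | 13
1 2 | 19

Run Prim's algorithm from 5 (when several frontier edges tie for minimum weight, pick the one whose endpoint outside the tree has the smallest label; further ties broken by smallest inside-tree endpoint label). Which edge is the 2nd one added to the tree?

Grow the tree from 5 using Prim:
Step 1: cheapest edge leaving the tree is 4 5 (8); add 4.
Step 2: cheapest edge leaving the tree is 3 4 (8); add 3.
Step 3: cheapest edge leaving the tree is 2 3 (4); add 2.
Step 4: cheapest edge leaving the tree is 1 5 (15); add 1.
The 2nd edge added is 3 4.

3-4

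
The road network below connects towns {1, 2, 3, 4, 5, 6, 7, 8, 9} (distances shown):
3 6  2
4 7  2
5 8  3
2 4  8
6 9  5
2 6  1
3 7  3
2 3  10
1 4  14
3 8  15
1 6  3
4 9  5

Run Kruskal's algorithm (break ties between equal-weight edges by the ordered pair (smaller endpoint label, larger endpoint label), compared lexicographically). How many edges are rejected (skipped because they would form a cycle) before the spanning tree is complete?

4

Kruskal: consider edges lightest-first.
2 6 (1): add — endpoints in different components.
3 6 (2): add — endpoints in different components.
4 7 (2): add — endpoints in different components.
1 6 (3): add — endpoints in different components.
3 7 (3): add — endpoints in different components.
5 8 (3): add — endpoints in different components.
4 9 (5): add — endpoints in different components.
6 9 (5): skip — 6 and 9 already connected.
2 4 (8): skip — 2 and 4 already connected.
2 3 (10): skip — 2 and 3 already connected.
1 4 (14): skip — 1 and 4 already connected.
3 8 (15): add — endpoints in different components.
Edges rejected before the tree was complete: 4.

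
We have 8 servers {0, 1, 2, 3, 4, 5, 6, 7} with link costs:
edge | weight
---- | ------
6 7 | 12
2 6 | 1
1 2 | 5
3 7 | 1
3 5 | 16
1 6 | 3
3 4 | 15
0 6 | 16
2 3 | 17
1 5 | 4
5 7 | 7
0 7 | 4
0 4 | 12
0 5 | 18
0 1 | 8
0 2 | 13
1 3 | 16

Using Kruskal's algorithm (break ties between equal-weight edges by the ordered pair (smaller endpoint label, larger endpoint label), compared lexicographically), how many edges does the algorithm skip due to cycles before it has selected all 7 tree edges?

Kruskal's algorithm — process edges by increasing weight (ties by edge label):
2 6 (1): add — endpoints in different components.
3 7 (1): add — endpoints in different components.
1 6 (3): add — endpoints in different components.
0 7 (4): add — endpoints in different components.
1 5 (4): add — endpoints in different components.
1 2 (5): skip — 1 and 2 already connected.
5 7 (7): add — endpoints in different components.
0 1 (8): skip — 0 and 1 already connected.
0 4 (12): add — endpoints in different components.
Edges rejected before the tree was complete: 2.

2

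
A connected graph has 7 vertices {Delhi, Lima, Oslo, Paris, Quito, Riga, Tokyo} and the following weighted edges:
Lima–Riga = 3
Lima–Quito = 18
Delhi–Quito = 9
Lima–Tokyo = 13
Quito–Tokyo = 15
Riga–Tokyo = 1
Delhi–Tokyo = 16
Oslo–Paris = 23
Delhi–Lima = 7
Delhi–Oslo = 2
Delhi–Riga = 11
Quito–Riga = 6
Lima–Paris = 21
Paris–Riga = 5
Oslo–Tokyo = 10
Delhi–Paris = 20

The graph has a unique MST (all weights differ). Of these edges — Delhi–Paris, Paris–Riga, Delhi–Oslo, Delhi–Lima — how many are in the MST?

Kruskal: consider edges lightest-first.
Riga–Tokyo (1): add — endpoints in different components.
Delhi–Oslo (2): add — endpoints in different components.
Lima–Riga (3): add — endpoints in different components.
Paris–Riga (5): add — endpoints in different components.
Quito–Riga (6): add — endpoints in different components.
Delhi–Lima (7): add — endpoints in different components.
MST edge set: {Riga–Tokyo, Delhi–Oslo, Lima–Riga, Paris–Riga, Quito–Riga, Delhi–Lima}.
Of the listed edges, {Paris–Riga, Delhi–Oslo, Delhi–Lima} are in the MST → 3.

3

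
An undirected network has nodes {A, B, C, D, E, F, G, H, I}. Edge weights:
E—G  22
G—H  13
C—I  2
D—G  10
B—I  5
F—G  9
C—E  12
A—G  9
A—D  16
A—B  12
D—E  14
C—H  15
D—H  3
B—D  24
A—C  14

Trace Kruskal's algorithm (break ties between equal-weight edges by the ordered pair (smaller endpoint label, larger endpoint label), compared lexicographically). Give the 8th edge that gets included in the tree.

C-E

Kruskal: consider edges lightest-first.
C—I (2): add — endpoints in different components.
D—H (3): add — endpoints in different components.
B—I (5): add — endpoints in different components.
A—G (9): add — endpoints in different components.
F—G (9): add — endpoints in different components.
D—G (10): add — endpoints in different components.
A—B (12): add — endpoints in different components.
C—E (12): add — endpoints in different components.
The 8th edge added is C—E.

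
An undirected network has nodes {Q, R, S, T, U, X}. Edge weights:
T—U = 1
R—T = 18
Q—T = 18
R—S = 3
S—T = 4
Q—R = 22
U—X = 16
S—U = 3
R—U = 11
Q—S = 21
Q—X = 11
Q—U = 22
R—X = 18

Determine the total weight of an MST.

Prim's algorithm from R:
Step 1: frontier [R—S 3, R—U 11, R—T 18, R—X 18, Q—R 22] → take R—S (3); add S.
Step 2: frontier [R—U 11, R—T 18, R—X 18, Q—R 22, S—U 3, S—T 4, Q—S 21] → take S—U (3); add U.
Step 3: frontier [R—T 18, R—X 18, Q—R 22, S—T 4, Q—S 21, T—U 1, U—X 16, Q—U 22] → take T—U (1); add T.
Step 4: frontier [R—X 18, Q—R 22, Q—S 21, Q—T 18, U—X 16, Q—U 22] → take U—X (16); add X.
Step 5: frontier [Q—R 22, Q—S 21, Q—T 18, Q—U 22, Q—X 11] → take Q—X (11); add Q.
MST edges: R—S, S—U, T—U, U—X, Q—X; total weight 3+3+1+16+11 = 34.

34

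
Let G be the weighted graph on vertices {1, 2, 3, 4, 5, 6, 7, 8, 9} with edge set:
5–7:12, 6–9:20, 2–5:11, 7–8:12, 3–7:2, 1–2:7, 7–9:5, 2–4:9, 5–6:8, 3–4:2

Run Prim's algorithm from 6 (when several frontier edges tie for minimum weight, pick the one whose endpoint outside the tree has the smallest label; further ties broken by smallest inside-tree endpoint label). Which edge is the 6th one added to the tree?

3-7

Prim, starting at 6.
Step 1: cheapest edge leaving the tree is 5–6 (8); add 5.
Step 2: cheapest edge leaving the tree is 2–5 (11); add 2.
Step 3: cheapest edge leaving the tree is 1–2 (7); add 1.
Step 4: cheapest edge leaving the tree is 2–4 (9); add 4.
Step 5: cheapest edge leaving the tree is 3–4 (2); add 3.
Step 6: cheapest edge leaving the tree is 3–7 (2); add 7.
Step 7: cheapest edge leaving the tree is 7–9 (5); add 9.
Step 8: cheapest edge leaving the tree is 7–8 (12); add 8.
The 6th edge added is 3–7.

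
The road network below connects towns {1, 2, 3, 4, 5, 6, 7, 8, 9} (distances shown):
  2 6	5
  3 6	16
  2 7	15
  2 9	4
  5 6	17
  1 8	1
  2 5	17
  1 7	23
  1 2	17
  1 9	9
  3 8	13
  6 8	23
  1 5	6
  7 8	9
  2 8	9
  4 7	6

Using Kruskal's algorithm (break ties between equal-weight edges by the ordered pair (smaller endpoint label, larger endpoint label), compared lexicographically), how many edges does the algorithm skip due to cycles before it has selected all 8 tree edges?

1

Sort edges by weight, then run Kruskal:
1 8 (1): add — endpoints in different components.
2 9 (4): add — endpoints in different components.
2 6 (5): add — endpoints in different components.
1 5 (6): add — endpoints in different components.
4 7 (6): add — endpoints in different components.
1 9 (9): add — endpoints in different components.
2 8 (9): skip — 2 and 8 already connected.
7 8 (9): add — endpoints in different components.
3 8 (13): add — endpoints in different components.
Edges rejected before the tree was complete: 1.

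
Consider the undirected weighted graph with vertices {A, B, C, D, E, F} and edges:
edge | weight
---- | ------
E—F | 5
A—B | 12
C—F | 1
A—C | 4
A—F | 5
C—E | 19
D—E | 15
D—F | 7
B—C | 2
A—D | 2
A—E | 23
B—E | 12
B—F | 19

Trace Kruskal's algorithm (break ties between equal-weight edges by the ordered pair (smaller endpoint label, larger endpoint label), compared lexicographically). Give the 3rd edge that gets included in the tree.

Kruskal: consider edges lightest-first.
C—F (1): add — endpoints in different components.
A—D (2): add — endpoints in different components.
B—C (2): add — endpoints in different components.
A—C (4): add — endpoints in different components.
A—F (5): skip — A and F already connected.
E—F (5): add — endpoints in different components.
The 3rd edge added is B—C.

B-C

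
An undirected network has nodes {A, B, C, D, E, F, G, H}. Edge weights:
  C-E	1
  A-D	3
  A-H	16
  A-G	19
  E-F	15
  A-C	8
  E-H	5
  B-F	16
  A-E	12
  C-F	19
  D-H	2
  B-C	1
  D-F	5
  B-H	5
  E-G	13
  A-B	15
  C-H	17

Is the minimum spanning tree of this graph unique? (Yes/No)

Kruskal: consider edges lightest-first.
B-C (1): add — endpoints in different components.
C-E (1): add — endpoints in different components.
D-H (2): add — endpoints in different components.
A-D (3): add — endpoints in different components.
B-H (5): add — endpoints in different components.
D-F (5): add — endpoints in different components.
E-H (5): skip — E and H already connected.
A-C (8): skip — A and C already connected.
A-E (12): skip — A and E already connected.
E-G (13): add — endpoints in different components.
Non-tree edge E-H has weight 5, equal to the heaviest edge on its tree cycle — swapping gives another MST of the same weight. Not unique.

No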